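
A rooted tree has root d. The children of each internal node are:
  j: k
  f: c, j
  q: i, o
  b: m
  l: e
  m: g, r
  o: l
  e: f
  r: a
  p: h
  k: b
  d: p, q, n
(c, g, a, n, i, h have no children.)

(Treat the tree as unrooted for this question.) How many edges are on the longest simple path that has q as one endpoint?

10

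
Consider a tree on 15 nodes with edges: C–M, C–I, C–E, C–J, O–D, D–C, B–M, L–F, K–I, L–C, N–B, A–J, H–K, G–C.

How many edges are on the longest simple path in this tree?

6

BFS from N reaches H last, at distance 6; BFS from H confirms no node is farther.
Path: N–B–M–C–I–K–H.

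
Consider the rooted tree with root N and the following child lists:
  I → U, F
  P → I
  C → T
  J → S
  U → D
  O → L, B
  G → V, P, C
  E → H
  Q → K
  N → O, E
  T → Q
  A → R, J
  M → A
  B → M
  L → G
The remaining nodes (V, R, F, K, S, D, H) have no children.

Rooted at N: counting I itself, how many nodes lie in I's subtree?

4

The subtree rooted at I contains: I, F, U, D — 4 nodes.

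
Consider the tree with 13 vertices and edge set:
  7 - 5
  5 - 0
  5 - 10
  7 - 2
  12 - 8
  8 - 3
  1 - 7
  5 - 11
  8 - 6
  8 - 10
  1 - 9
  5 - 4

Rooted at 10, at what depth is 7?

Path from 10 to 7: 10–5–7, which has 2 edges.

2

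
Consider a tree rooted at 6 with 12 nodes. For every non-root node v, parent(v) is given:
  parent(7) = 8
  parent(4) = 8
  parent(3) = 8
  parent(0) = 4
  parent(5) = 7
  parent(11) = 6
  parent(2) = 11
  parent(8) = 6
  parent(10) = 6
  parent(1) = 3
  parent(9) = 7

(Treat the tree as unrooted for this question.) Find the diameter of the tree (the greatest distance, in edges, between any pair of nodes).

Starting from 2, a farthest node is 5 at distance 5.
One longest path: 2–11–6–8–7–5.
So the diameter is 5.

5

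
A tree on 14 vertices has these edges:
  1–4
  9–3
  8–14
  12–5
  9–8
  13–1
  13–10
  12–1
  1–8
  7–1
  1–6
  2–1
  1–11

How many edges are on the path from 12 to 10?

3

Walking from 12: 12 - 1 - 13 - 10. Length 3.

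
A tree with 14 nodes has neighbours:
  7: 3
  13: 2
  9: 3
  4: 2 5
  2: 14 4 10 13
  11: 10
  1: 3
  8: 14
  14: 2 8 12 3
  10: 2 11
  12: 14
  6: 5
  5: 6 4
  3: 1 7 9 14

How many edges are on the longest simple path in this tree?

BFS from 6 reaches 9 last, at distance 6; BFS from 9 confirms no node is farther.
Path: 6-5-4-2-14-3-9.

6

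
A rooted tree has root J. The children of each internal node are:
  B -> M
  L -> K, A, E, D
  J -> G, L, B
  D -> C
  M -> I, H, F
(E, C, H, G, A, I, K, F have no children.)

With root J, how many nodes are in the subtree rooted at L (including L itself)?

6

L's subtree: {L, K, E, D, A, C}, size 6.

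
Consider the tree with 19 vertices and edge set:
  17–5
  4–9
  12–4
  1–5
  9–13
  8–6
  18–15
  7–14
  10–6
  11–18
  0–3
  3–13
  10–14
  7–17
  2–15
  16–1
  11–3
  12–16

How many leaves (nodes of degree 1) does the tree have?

3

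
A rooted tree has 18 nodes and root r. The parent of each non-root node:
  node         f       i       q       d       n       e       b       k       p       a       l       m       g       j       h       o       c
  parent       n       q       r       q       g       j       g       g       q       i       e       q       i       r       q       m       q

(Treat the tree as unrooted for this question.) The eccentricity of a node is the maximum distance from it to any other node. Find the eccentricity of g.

The node farthest from g is l, via g – i – q – r – j – e – l — 6 edges.

6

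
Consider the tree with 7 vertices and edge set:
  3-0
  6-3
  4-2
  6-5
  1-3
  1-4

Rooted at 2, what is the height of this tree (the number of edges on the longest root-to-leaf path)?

5 sits deepest: 2 – 4 – 1 – 3 – 6 – 5 — 5 edges from the root.

5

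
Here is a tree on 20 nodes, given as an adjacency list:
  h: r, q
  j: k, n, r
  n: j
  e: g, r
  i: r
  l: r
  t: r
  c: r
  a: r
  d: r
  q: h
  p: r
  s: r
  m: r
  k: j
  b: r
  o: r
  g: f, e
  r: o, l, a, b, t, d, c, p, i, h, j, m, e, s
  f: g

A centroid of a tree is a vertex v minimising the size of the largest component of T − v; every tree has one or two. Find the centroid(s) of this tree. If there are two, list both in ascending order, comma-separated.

r

Removing r splits the tree into components of sizes 3, 3, 2, 1, 1, 1, 1, 1, 1, 1, 1, 1, 1, 1; the largest is 3 ≤ ⌊20/2⌋ = 10.
Every other node leaves some component of size > 10, so the centroid is unique.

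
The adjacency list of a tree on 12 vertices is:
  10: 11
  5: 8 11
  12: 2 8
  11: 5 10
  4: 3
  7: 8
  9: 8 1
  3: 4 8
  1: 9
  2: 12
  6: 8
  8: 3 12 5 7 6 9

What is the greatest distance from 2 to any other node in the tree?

5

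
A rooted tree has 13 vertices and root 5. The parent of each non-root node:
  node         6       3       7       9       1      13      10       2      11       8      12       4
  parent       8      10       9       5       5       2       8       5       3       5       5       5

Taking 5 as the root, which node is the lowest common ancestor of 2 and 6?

Path 2→root: 2 5; path 6→root: 6 8 5.
First common node: 5.

5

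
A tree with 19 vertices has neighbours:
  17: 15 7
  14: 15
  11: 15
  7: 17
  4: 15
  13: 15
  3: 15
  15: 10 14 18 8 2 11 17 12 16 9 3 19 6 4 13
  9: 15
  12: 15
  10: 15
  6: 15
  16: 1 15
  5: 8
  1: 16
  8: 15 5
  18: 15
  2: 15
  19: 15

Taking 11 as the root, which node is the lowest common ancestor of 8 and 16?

15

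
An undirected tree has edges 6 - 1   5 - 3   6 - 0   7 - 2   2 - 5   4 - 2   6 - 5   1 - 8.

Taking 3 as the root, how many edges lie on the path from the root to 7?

Climbing from 7 to the root: 7 → 2 → 5 → 3. That's 3 steps.

3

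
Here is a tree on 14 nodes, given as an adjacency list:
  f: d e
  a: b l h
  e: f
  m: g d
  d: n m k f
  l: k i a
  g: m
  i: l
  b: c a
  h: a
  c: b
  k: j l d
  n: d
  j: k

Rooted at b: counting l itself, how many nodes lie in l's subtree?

10

l's subtree: {l, k, i, d, j, m, f, n, g, e}, size 10.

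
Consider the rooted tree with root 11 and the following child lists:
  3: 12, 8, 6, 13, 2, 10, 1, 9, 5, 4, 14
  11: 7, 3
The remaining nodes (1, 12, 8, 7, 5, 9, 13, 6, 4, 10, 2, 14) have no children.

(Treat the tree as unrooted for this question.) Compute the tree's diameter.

BFS from 7 reaches 1 last, at distance 3; BFS from 1 confirms no node is farther.
Path: 7–11–3–1.

3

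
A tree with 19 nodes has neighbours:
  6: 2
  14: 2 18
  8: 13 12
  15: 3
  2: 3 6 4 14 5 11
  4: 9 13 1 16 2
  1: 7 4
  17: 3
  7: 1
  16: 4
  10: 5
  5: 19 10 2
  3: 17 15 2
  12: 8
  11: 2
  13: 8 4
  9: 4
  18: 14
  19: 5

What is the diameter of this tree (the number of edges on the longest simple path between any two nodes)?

Starting from 12, a farthest node is 19 at distance 6.
One longest path: 12–8–13–4–2–5–19.
So the diameter is 6.

6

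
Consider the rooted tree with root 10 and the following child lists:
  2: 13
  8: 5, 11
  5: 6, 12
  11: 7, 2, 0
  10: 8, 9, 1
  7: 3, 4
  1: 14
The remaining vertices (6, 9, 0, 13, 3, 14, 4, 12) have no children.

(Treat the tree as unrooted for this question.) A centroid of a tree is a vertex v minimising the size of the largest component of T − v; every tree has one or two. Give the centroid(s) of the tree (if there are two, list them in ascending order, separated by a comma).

Removing 8 splits the tree into components of sizes 7, 4, 3; the largest is 7 ≤ ⌊15/2⌋ = 7.
Every other node leaves some component of size > 7, so the centroid is unique.

8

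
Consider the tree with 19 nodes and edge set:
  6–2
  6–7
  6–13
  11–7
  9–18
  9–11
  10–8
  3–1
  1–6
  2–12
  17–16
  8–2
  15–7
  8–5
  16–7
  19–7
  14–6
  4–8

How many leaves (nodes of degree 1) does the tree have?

Degree-1 nodes: 3, 4, 5, 10, 12, 13, 14, 15, 17, 18, 19 — 11 of them.

11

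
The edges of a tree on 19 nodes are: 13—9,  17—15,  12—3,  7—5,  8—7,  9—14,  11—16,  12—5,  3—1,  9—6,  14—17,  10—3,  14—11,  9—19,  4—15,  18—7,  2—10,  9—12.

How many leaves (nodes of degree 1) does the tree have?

9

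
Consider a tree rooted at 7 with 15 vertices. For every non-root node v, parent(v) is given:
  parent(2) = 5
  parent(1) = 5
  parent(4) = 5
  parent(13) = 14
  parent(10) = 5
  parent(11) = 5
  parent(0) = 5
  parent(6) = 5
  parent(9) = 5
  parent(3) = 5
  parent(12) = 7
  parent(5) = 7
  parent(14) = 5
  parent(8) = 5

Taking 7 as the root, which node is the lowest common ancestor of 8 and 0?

5

8's ancestor chain is 8, 5, 7 and 0's is 0, 5, 7; they first meet at 5.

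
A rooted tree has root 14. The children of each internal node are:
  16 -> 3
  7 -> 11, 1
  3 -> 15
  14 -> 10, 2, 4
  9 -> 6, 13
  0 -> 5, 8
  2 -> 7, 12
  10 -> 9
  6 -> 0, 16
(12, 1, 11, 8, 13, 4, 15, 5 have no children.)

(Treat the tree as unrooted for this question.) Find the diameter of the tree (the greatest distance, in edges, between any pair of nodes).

9

BFS from 15 reaches 11 last, at distance 9; BFS from 11 confirms no node is farther.
Path: 15-3-16-6-9-10-14-2-7-11.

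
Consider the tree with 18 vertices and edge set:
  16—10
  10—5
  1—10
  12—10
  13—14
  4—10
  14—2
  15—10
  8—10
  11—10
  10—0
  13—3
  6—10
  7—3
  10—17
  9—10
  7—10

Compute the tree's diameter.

Starting from 2, a farthest node is 9 at distance 6.
One longest path: 2 – 14 – 13 – 3 – 7 – 10 – 9.
So the diameter is 6.

6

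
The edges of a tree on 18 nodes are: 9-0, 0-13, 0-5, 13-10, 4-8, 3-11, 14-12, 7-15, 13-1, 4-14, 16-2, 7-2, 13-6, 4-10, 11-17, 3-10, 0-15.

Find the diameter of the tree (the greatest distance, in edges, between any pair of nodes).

9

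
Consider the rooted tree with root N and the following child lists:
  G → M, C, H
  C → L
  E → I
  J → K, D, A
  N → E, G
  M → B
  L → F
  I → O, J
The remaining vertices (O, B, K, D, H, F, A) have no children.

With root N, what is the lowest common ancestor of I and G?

N

Ancestors of I (toward the root): I, E, N.
Ancestors of G: G, N.
The deepest node appearing in both lists is N.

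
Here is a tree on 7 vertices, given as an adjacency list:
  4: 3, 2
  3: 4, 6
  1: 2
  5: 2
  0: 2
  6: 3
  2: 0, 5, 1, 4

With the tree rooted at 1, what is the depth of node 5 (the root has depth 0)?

1 – 2 – 5 — 2 edges.

2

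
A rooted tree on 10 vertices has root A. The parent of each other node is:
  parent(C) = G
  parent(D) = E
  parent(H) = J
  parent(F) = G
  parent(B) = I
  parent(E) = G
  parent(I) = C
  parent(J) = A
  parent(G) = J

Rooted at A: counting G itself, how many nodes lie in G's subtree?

The subtree rooted at G contains: G, C, E, F, I, D, B — 7 nodes.

7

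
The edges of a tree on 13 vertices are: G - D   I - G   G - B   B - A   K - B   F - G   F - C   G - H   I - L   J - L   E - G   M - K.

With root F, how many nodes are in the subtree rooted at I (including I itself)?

3

I's subtree: {I, L, J}, size 3.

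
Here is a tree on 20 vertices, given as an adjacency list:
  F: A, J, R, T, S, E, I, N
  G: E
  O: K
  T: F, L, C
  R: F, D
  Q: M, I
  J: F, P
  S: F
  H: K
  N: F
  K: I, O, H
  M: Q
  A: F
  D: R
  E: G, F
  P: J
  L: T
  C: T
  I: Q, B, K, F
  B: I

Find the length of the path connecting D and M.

The path is D–R–F–I–Q–M, which has 5 edges.

5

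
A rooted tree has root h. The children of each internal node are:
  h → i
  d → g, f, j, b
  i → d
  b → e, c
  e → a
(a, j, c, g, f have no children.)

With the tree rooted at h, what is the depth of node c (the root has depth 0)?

Path from h to c: h – i – d – b – c, which has 4 edges.

4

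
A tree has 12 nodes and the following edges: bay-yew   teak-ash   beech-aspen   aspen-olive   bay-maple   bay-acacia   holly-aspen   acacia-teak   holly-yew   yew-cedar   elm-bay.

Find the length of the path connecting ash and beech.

7

ash – teak – acacia – bay – yew – holly – aspen – beech: 7 edges.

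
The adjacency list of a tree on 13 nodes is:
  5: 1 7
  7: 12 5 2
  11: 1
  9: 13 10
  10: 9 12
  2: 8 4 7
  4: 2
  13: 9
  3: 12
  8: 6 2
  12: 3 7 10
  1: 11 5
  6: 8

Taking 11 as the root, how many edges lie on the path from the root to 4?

5

Climbing from 4 to the root: 4 – 2 – 7 – 5 – 1 – 11. That's 5 steps.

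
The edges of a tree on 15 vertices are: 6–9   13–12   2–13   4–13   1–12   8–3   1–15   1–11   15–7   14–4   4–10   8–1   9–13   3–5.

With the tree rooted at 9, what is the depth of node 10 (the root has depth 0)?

3

Climbing from 10 to the root: 10–4–13–9. That's 3 steps.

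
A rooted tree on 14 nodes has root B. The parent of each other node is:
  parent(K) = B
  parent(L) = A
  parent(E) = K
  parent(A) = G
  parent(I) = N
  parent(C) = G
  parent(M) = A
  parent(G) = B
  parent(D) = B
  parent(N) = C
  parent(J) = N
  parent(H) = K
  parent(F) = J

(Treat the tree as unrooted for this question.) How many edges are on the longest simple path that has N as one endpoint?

Distances from N peak at 5, attained at E (H also at distance 5).
N–C–G–B–K–E

5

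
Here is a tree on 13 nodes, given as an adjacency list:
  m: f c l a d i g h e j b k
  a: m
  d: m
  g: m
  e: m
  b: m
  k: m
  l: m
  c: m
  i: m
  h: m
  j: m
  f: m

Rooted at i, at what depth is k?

2

i–m–k — 2 edges.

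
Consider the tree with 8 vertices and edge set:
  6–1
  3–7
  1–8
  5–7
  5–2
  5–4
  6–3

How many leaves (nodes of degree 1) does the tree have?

3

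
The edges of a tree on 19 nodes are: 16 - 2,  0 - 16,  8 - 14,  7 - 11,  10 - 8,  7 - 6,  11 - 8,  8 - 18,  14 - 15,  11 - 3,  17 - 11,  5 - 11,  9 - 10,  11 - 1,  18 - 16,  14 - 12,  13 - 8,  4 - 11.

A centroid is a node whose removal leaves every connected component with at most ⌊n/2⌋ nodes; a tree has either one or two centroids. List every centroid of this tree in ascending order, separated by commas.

8

Removing 8 splits the tree into components of sizes 8, 4, 3, 2, 1; the largest is 8 ≤ ⌊19/2⌋ = 9.
No neighbour of 8 does as well, so 8 is the unique centroid.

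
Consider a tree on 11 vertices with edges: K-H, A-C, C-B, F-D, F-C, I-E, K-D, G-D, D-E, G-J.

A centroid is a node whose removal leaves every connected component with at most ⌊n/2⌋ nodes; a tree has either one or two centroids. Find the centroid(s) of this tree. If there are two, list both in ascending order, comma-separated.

Removing D splits the tree into components of sizes 4, 2, 2, 2; the largest is 4 ≤ ⌊11/2⌋ = 5.
Every other node leaves some component of size > 5, so the centroid is unique.

D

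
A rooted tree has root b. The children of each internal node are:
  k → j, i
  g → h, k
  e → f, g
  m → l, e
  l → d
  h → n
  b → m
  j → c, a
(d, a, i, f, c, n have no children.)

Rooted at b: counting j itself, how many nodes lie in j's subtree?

3

j's subtree: {j, a, c}, size 3.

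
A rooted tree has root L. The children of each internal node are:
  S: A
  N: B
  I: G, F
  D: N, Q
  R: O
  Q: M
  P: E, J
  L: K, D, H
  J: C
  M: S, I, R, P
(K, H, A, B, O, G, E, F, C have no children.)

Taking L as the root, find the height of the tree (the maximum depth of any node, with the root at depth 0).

6

The longest root-to-leaf path is L-D-Q-M-P-J-C (6 edges).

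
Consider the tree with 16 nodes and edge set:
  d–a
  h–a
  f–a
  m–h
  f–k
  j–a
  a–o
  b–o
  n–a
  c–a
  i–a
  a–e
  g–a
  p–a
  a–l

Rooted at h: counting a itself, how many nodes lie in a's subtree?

14

a's subtree: {a, e, o, f, d, g, l, c, j, p, i, n, b, k}, size 14.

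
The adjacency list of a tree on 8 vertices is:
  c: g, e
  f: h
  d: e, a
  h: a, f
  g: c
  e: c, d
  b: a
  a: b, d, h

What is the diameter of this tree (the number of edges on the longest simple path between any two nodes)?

6

Starting from g, a farthest node is f at distance 6.
One longest path: g–c–e–d–a–h–f.
So the diameter is 6.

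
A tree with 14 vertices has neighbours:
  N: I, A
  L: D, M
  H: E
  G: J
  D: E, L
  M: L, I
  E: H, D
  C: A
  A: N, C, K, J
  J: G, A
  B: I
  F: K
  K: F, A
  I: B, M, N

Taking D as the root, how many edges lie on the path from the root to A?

D–L–M–I–N–A — 5 edges.

5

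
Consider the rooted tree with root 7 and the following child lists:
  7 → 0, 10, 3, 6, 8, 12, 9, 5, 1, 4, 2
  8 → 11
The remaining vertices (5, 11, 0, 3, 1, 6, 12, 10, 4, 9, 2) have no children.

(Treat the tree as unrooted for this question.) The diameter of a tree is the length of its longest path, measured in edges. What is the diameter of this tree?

3

BFS from 11 reaches 4 last, at distance 3; BFS from 4 confirms no node is farther.
Path: 11–8–7–4.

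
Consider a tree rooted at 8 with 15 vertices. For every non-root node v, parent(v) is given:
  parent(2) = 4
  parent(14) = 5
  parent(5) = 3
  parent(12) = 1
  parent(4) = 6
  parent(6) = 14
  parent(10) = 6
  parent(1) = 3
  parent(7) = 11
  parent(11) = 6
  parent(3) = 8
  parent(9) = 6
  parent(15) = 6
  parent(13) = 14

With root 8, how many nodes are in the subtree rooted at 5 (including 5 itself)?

The subtree rooted at 5 contains: 5, 14, 6, 13, 10, 11, 4, 15, 9, 7, 2 — 11 nodes.

11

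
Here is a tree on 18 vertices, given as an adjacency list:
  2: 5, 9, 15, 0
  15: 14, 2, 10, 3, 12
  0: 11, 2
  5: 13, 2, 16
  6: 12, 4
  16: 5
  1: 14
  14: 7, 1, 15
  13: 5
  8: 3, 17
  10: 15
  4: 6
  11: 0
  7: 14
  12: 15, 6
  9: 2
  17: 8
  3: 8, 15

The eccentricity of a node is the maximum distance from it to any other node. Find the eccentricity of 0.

5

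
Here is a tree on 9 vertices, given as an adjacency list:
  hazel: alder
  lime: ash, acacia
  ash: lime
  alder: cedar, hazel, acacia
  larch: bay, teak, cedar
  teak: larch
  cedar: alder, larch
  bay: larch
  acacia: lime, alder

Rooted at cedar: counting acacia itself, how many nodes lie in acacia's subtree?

3

acacia's subtree: {acacia, lime, ash}, size 3.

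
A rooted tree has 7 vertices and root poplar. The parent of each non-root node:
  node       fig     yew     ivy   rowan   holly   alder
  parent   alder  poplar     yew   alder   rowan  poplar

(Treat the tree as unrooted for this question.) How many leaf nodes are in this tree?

3

Degree-1 nodes: fig, holly, ivy — 3 of them.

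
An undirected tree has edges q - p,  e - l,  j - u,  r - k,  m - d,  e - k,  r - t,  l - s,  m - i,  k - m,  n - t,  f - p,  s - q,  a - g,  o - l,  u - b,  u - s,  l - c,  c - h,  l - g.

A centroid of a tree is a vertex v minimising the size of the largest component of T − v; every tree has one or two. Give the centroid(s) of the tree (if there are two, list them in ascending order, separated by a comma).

Removing l splits the tree into components of sizes 8, 7, 2, 2, 1; the largest is 8 ≤ ⌊21/2⌋ = 10.
Every other node leaves some component of size > 10, so the centroid is unique.

l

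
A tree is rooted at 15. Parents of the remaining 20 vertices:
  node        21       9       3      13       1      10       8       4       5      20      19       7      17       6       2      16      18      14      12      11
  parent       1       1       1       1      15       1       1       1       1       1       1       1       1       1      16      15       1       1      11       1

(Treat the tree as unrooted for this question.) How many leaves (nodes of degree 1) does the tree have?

17

Exactly 17 nodes have a single neighbour: 2, 3, 4, 5, 6, 7, 8, 9, 10, 12, 13, 14, 17, 18, 19, 20, 21.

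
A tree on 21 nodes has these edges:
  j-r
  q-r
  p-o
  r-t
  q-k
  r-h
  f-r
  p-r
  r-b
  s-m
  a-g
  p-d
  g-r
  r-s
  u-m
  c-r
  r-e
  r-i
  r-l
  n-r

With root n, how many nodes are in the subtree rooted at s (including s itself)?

s's subtree: {s, m, u}, size 3.

3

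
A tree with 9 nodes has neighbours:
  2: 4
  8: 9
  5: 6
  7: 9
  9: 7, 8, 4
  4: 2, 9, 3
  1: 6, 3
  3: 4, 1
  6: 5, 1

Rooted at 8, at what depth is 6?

5

Path from 8 to 6: 8 → 9 → 4 → 3 → 1 → 6, which has 5 edges.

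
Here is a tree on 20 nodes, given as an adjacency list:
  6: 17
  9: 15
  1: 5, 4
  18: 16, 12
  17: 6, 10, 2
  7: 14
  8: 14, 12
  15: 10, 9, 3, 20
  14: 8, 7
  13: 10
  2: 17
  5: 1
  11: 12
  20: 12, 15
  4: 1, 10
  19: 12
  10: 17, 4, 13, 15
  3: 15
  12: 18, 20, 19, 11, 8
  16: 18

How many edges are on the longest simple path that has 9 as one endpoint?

Distances from 9 peak at 6, attained at 7.
9–15–20–12–8–14–7

6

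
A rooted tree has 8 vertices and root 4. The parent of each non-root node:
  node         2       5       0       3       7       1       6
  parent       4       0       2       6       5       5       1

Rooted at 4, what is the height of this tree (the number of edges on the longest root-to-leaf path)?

3 sits deepest: 4–2–0–5–1–6–3 — 6 edges from the root.

6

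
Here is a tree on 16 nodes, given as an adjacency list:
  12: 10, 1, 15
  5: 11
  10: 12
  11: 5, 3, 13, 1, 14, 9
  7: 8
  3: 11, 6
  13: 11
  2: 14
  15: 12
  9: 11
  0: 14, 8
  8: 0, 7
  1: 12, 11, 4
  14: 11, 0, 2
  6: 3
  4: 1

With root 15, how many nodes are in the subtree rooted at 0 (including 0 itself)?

3

The subtree rooted at 0 contains: 0, 8, 7 — 3 nodes.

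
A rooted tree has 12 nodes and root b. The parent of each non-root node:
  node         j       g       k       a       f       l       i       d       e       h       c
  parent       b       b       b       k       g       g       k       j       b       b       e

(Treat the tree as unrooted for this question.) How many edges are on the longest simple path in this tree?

4

A longest path is f-g-b-k-i, with 4 edges.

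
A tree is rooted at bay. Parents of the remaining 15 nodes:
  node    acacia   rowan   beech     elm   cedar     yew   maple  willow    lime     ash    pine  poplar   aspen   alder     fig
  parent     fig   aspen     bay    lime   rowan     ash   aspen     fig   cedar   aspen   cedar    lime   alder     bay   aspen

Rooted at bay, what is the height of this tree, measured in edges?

6

The longest root-to-leaf path is bay–alder–aspen–rowan–cedar–lime–poplar (6 edges).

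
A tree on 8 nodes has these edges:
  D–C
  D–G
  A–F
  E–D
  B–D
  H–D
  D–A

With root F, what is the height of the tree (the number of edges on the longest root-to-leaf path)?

A deepest node is H, reached by F → A → D → H.
That path has 3 edges, so the height is 3.

3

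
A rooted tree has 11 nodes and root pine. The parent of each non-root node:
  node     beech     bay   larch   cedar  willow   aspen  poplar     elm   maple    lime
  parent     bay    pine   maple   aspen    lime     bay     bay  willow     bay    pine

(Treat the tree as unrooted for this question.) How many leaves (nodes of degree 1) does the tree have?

5

Exactly 5 nodes have a single neighbour: beech, cedar, elm, larch, poplar.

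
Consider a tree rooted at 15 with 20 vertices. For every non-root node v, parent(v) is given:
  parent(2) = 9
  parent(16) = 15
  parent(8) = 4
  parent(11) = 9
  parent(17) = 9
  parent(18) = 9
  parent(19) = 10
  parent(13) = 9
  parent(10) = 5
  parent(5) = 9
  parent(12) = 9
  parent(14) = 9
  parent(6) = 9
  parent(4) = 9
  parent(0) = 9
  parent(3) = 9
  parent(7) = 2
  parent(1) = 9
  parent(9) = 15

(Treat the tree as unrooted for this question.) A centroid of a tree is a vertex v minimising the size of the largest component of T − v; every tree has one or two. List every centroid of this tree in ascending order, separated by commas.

Removing 9 splits the tree into components of sizes 3, 2, 2, 2, 1, 1, 1, 1, 1, 1, 1, 1, 1, 1; the largest is 3 ≤ ⌊20/2⌋ = 10.
No neighbour of 9 does as well, so 9 is the unique centroid.

9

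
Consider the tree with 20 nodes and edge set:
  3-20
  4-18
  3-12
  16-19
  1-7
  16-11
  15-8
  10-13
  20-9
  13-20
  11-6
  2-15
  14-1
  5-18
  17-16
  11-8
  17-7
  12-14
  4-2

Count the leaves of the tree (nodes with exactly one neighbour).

5

Degree-1 nodes: 5, 6, 9, 10, 19 — 5 of them.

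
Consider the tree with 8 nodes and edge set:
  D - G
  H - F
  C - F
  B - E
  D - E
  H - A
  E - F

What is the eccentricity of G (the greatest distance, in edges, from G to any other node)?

5

A farthest node from G is A.
The path G–D–E–F–H–A has 5 edges.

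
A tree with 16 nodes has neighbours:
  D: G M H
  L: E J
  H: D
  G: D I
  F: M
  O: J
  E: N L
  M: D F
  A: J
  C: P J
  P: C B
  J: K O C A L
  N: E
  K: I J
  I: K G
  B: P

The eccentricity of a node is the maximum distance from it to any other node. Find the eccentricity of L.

A farthest node from L is F.
The path L–J–K–I–G–D–M–F has 7 edges.

7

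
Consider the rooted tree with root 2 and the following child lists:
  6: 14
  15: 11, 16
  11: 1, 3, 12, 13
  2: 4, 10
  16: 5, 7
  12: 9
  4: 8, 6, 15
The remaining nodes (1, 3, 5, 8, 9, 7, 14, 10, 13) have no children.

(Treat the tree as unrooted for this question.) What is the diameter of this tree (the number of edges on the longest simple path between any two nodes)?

Starting from 14, a farthest node is 9 at distance 6.
One longest path: 14–6–4–15–11–12–9.
So the diameter is 6.

6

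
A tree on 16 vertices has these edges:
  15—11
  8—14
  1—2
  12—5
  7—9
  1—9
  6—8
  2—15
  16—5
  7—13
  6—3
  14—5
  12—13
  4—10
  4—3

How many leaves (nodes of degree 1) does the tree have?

Exactly 3 nodes have a single neighbour: 10, 11, 16.

3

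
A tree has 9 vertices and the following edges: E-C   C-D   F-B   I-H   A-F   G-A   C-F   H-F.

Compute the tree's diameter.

4

BFS from D reaches G last, at distance 4; BFS from G confirms no node is farther.
Path: D-C-F-A-G.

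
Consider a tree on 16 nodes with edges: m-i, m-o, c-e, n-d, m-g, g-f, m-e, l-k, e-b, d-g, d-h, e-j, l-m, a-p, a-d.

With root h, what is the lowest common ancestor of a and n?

Ancestors of a (toward the root): a, d, h.
Ancestors of n: n, d, h.
The deepest node appearing in both lists is d.

d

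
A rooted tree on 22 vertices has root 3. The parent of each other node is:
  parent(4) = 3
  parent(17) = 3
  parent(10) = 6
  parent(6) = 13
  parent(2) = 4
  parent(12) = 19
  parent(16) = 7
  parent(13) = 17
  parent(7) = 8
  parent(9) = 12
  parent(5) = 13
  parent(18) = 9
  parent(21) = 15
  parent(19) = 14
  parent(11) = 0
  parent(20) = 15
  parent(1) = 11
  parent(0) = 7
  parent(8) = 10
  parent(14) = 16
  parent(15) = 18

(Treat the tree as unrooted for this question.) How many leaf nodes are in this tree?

The leaves are 1, 2, 5, 20, 21.
That is 5 leaves.

5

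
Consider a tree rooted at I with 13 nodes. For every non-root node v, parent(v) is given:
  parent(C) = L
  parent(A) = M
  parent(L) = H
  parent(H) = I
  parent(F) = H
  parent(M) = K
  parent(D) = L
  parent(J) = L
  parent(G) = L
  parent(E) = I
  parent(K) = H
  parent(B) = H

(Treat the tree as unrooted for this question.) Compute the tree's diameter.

Starting from A, a farthest node is J at distance 5.
One longest path: A–M–K–H–L–J.
So the diameter is 5.

5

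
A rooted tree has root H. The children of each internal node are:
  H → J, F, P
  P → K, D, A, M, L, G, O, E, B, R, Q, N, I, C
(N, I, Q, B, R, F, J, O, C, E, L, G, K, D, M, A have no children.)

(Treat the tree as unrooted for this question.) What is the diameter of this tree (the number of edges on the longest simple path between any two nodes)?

A longest path is J – H – P – C, with 3 edges.

3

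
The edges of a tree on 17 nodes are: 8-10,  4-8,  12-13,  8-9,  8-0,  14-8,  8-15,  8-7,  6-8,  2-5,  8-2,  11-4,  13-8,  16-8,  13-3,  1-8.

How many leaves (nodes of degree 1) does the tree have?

13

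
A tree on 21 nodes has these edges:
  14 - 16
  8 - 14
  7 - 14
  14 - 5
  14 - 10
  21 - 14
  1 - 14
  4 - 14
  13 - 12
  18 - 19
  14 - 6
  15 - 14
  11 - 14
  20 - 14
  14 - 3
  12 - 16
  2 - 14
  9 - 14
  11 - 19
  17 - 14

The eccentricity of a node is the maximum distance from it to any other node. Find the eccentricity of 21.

A farthest node from 21 is 18 (13 also at distance 4).
The path 21–14–11–19–18 has 4 edges.

4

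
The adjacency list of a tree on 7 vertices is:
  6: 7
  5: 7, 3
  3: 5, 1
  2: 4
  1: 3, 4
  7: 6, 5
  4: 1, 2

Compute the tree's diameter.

BFS from 6 reaches 2 last, at distance 6; BFS from 2 confirms no node is farther.
Path: 6–7–5–3–1–4–2.

6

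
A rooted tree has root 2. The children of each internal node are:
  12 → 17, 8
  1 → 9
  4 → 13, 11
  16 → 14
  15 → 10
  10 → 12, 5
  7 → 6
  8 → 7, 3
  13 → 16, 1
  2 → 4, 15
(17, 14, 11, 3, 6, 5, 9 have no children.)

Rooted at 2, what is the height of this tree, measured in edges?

6

6 sits deepest: 2 → 15 → 10 → 12 → 8 → 7 → 6 — 6 edges from the root.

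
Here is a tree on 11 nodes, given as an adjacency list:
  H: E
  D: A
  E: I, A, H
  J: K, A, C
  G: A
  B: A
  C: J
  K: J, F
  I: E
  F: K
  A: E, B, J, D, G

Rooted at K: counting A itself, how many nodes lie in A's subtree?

7

A's subtree: {A, E, G, B, D, H, I}, size 7.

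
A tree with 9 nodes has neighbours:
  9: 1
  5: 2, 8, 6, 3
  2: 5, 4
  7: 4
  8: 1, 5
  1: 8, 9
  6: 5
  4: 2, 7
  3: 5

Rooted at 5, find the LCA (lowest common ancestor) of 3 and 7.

5

Path 3→root: 3 5; path 7→root: 7 4 2 5.
First common node: 5.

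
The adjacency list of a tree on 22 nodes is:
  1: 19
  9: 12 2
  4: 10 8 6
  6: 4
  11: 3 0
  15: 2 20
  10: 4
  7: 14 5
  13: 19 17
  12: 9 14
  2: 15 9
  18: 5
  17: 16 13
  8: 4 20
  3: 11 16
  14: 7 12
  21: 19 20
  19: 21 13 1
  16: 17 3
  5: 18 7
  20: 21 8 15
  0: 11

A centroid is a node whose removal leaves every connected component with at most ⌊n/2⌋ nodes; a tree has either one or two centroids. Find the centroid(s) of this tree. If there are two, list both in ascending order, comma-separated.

20

Removing 20 splits the tree into components of sizes 9, 8, 4; the largest is 9 ≤ ⌊22/2⌋ = 11.
Every other node leaves some component of size > 11, so the centroid is unique.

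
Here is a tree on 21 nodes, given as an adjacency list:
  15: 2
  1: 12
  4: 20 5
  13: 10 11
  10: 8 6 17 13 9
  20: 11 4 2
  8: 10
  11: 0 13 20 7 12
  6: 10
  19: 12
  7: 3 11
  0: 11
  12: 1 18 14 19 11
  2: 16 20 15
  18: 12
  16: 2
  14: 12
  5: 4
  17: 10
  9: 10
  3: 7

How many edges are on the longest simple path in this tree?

Starting from 16, a farthest node is 8 at distance 6.
One longest path: 16 - 2 - 20 - 11 - 13 - 10 - 8.
So the diameter is 6.

6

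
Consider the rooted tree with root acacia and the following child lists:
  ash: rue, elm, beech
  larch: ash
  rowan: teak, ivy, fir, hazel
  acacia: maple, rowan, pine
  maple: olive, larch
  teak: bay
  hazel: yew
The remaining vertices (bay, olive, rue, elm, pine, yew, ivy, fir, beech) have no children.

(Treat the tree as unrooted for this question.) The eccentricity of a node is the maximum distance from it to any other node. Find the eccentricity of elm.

7

The node farthest from elm is bay (yew also at distance 7), via elm–ash–larch–maple–acacia–rowan–teak–bay — 7 edges.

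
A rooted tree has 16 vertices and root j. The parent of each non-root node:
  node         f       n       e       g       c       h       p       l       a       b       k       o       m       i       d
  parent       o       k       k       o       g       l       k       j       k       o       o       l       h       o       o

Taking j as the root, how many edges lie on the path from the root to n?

4

Path from j to n: j–l–o–k–n, which has 4 edges.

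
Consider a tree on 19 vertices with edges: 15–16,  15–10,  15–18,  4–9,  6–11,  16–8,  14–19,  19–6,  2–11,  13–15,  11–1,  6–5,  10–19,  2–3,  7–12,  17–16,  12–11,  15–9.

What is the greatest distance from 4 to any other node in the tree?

Distances from 4 peak at 8, attained at 7 (3 also at distance 8).
4-9-15-10-19-6-11-12-7

8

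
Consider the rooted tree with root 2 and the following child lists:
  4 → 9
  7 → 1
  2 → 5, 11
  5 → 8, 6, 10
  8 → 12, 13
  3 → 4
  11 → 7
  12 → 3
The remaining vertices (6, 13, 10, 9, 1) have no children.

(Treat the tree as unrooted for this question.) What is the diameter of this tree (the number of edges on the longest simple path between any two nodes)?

Starting from 1, a farthest node is 9 at distance 9.
One longest path: 1–7–11–2–5–8–12–3–4–9.
So the diameter is 9.

9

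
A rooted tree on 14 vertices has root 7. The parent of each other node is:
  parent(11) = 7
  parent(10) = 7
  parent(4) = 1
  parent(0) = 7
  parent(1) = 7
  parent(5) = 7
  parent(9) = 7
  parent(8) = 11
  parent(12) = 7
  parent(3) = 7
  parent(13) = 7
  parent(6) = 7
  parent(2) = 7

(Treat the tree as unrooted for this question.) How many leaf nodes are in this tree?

11

The leaves are 0, 2, 3, 4, 5, 6, 8, 9, 10, 12, 13.
That is 11 leaves.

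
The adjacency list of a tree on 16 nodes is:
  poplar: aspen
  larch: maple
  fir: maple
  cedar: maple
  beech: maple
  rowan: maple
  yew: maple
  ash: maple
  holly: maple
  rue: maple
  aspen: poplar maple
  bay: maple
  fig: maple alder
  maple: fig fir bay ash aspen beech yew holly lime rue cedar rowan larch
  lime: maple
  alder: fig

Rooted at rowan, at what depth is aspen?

2

rowan – maple – aspen — 2 edges.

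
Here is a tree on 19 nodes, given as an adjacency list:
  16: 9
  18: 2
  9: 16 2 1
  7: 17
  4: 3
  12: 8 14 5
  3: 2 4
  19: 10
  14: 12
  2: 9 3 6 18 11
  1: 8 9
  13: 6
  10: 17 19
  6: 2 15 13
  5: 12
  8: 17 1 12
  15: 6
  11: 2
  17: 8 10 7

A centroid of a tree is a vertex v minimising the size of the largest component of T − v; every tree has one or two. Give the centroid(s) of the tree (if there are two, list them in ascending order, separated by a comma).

Removing 9 splits the tree into components of sizes 9, 8, 1; the largest is 9 ≤ ⌊19/2⌋ = 9.
No neighbour of 9 does as well, so 9 is the unique centroid.

9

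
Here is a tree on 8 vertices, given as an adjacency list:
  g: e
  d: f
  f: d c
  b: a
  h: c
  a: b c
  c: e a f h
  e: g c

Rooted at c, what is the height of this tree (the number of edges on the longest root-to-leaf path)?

The longest root-to-leaf path is c – f – d (2 edges).

2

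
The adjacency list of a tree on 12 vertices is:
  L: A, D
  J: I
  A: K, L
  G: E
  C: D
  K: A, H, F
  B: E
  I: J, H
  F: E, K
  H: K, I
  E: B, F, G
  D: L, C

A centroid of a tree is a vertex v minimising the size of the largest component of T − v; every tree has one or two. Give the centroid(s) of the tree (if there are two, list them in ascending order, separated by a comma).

Delete K: the remaining components have sizes 4, 4, 3. Max 4 ≤ 6, so K is a centroid.
No neighbour of K does as well, so K is the unique centroid.

K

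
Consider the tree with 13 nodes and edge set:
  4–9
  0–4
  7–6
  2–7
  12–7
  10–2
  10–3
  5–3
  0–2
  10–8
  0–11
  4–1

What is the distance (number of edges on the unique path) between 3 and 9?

Walking from 3: 3 – 10 – 2 – 0 – 4 – 9. Length 5.

5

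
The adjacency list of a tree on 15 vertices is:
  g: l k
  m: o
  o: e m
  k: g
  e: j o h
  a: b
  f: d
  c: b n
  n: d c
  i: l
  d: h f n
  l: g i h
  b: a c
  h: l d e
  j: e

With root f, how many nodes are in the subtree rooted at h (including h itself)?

The subtree rooted at h contains: h, e, l, o, j, g, i, m, k — 9 nodes.

9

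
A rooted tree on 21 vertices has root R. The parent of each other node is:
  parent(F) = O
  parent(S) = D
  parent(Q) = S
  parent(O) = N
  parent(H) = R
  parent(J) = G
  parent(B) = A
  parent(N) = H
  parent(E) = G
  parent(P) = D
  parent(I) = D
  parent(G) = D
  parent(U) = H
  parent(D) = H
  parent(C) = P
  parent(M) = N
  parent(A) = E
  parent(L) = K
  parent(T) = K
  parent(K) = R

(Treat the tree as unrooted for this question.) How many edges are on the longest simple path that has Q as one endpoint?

The node farthest from Q is L (T, B, F also at distance 6), via Q–S–D–H–R–K–L — 6 edges.

6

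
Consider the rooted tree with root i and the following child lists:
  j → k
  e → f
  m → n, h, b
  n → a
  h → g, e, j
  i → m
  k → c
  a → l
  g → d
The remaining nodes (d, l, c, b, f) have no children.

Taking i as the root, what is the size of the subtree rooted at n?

The subtree rooted at n contains: n, a, l — 3 nodes.

3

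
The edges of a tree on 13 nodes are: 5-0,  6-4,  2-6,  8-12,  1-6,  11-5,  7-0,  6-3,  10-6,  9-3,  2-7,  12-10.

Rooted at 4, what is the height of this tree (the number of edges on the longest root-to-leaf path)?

A deepest node is 11, reached by 4–6–2–7–0–5–11.
That path has 6 edges, so the height is 6.

6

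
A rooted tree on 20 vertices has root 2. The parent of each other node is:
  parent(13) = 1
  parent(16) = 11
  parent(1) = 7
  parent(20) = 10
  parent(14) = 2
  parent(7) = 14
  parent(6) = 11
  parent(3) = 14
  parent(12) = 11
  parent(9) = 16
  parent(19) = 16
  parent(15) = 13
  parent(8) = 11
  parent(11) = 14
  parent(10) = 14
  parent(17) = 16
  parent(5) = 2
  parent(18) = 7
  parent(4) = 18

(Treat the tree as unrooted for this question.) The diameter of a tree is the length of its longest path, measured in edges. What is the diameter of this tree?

7

Starting from 15, a farthest node is 17 at distance 7.
One longest path: 15–13–1–7–14–11–16–17.
So the diameter is 7.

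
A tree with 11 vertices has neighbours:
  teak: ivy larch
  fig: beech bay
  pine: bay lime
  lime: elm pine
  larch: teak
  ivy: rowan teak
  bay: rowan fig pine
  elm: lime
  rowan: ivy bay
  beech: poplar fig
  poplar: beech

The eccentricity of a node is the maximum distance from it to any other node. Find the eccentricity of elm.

7

The node farthest from elm is larch, via elm – lime – pine – bay – rowan – ivy – teak – larch — 7 edges.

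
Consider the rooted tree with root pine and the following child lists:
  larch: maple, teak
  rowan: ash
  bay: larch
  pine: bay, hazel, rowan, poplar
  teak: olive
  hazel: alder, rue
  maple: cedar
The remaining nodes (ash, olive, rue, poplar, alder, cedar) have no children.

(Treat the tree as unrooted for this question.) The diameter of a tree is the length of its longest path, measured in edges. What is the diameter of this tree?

6

BFS from cedar reaches alder last, at distance 6; BFS from alder confirms no node is farther.
Path: cedar-maple-larch-bay-pine-hazel-alder.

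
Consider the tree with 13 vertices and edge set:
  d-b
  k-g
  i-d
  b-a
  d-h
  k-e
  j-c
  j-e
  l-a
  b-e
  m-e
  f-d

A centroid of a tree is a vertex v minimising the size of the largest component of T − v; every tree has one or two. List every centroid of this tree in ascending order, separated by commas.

b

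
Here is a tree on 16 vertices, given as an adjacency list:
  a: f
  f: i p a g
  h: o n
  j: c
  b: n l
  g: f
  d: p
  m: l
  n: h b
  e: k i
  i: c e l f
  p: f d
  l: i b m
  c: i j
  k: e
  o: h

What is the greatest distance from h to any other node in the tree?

7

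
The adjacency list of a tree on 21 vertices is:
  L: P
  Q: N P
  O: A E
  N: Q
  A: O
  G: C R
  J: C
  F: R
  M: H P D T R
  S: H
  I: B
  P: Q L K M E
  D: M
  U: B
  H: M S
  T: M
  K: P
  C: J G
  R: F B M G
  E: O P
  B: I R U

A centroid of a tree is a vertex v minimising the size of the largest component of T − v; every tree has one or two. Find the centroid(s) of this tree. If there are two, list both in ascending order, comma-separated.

Removing M splits the tree into components of sizes 8, 8, 2, 1, 1; the largest is 8 ≤ ⌊21/2⌋ = 10.
Every other node leaves some component of size > 10, so the centroid is unique.

M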